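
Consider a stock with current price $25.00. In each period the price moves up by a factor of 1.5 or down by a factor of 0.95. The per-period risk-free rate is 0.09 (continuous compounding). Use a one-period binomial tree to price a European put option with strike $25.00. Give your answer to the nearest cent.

$0.84

Risk-neutral probability p = (e^0.09 − 0.95)/(1.5 − 0.95) = 0.1442/0.5500 = 0.2621
Terminal stock prices: S_u = 37.5, S_d = 23.75
Terminal payoffs (K − S): max(-12.5, 0) = 0, max(1.25, 0) = 1.25
Node 0 (S = 25): V_0 = e^(−0.09)·[0.2621·0.0000 + 0.7379·1.2500] = 0.8429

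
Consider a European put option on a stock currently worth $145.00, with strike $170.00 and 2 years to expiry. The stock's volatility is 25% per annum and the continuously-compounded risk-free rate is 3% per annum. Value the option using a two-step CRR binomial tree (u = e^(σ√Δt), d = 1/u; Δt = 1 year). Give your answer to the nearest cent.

CRR parameters: u = e^(σ√Δt) = e^(0.25·√1) = 1.2840, d = 1/u = 0.7788
Per-period rate: rΔt = 0.03·1 = 0.03, so R = e^0.03 = 1.0305
Risk-neutral probability p = (e^0.03 − 0.7788)/(1.2840 − 0.7788) = 0.2517/0.5052 = 0.4981
Terminal stock prices: S_uu = 239.1, S_ud = 145, S_dd = 87.95
Terminal payoffs (K − S): max(-69.06, 0) = 0, max(25, 0) = 25, max(82.05, 0) = 82.05
Node u (S = 186.2): V_u = e^(−0.03)·[0.4981·0.0000 + 0.5019·25.0000] = 12.1766
Node d (S = 112.9): V_d = e^(−0.03)·[0.4981·25.0000 + 0.5019·82.0531] = 52.0496
Node 0 (S = 145): V_0 = e^(−0.03)·[0.4981·12.1766 + 0.5019·52.0496] = 31.2374

$31.24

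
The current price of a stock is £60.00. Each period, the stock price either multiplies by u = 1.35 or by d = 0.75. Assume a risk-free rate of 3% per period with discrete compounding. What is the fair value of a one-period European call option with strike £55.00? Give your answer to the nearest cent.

£11.78

Risk-neutral probability p = (1 + 0.03 − 0.75)/(1.35 − 0.75) = 0.2800/0.6000 = 0.4667
Terminal stock prices: S_u = 81, S_d = 45
Terminal payoffs (S − K): max(26, 0) = 26, max(-10, 0) = 0
Node 0 (S = 60): V_0 = 1/1.03·[0.4667·26.0000 + 0.5333·0.0000] = 11.7799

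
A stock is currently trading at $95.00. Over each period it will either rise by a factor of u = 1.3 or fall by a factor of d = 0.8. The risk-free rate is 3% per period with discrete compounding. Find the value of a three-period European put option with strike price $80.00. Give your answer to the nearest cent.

Risk-neutral probability p = (1 + 0.03 − 0.8)/(1.3 − 0.8) = 0.2300/0.5000 = 0.4600
Terminal stock prices: S_uuu = 208.7, S_uud = 128.4, S_udd = 79.04, S_ddd = 48.64
Terminal payoffs (K − S): max(-128.7, 0) = 0, max(-48.44, 0) = 0, max(0.96, 0) = 0.96, max(31.36, 0) = 31.36
Node uu (S = 160.6): V_uu = 1/1.03·[0.4600·0.0000 + 0.5400·0.0000] = 0.0000
Node ud (S = 98.8): V_ud = 1/1.03·[0.4600·0.0000 + 0.5400·0.9600] = 0.5033
Node dd (S = 60.8): V_dd = 1/1.03·[0.4600·0.9600 + 0.5400·31.3600] = 16.8699
Node u (S = 123.5): V_u = 1/1.03·[0.4600·0.0000 + 0.5400·0.5033] = 0.2639
Node d (S = 76): V_d = 1/1.03·[0.4600·0.5033 + 0.5400·16.8699] = 9.0692
Node 0 (S = 95): V_0 = 1/1.03·[0.4600·0.2639 + 0.5400·9.0692] = 4.8726

$4.87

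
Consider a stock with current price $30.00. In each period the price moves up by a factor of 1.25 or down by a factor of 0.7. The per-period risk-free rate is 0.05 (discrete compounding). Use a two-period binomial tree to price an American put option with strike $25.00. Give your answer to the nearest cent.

Risk-neutral probability p = (1 + 0.05 − 0.7)/(1.25 − 0.7) = 0.3500/0.5500 = 0.6364
Terminal stock prices: S_uu = 46.88, S_ud = 26.25, S_dd = 14.7
Terminal payoffs (K − S): max(-21.88, 0) = 0, max(-1.25, 0) = 0, max(10.3, 0) = 10.3
Node u (S = 37.5): continuation = 1/1.05·[0.6364·0.0000 + 0.3636·0.0000] = 0.0000; exercise value = 0.0000 ≤ continuation, so V_u = 0.0000
Node d (S = 21): continuation = 1/1.05·[0.6364·0.0000 + 0.3636·10.3000] = 3.5671; exercise value = 4.0000 > continuation, so V_d = 4.0000 (exercise)
Node 0 (S = 30): continuation = 1/1.05·[0.6364·0.0000 + 0.3636·4.0000] = 1.3853; exercise value = 0.0000 ≤ continuation, so V_0 = 1.3853

$1.39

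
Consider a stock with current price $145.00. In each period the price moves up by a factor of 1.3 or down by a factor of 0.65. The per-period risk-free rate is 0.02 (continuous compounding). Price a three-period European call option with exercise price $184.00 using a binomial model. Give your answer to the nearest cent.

$23.41

Risk-neutral probability p = (e^0.02 − 0.65)/(1.3 − 0.65) = 0.3702/0.6500 = 0.5695
Terminal stock prices: S_uuu = 318.6, S_uud = 159.3, S_udd = 79.64, S_ddd = 39.82
Terminal payoffs (S − K): max(134.6, 0) = 134.6, max(-24.72, 0) = 0, max(-104.4, 0) = 0, max(-144.2, 0) = 0
Node uu (S = 245.1): V_uu = e^(−0.02)·[0.5695·134.5650 + 0.4305·0.0000] = 75.1226
Node ud (S = 122.5): V_ud = e^(−0.02)·[0.5695·0.0000 + 0.4305·0.0000] = 0.0000
Node dd (S = 61.26): V_dd = e^(−0.02)·[0.5695·0.0000 + 0.4305·0.0000] = 0.0000
Node u (S = 188.5): V_u = e^(−0.02)·[0.5695·75.1226 + 0.4305·0.0000] = 41.9382
Node d (S = 94.25): V_d = e^(−0.02)·[0.5695·0.0000 + 0.4305·0.0000] = 0.0000
Node 0 (S = 145): V_0 = e^(−0.02)·[0.5695·41.9382 + 0.4305·0.0000] = 23.4125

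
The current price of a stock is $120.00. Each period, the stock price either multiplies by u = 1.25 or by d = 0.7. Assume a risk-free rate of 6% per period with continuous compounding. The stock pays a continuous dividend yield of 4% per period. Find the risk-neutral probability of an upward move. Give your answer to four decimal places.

Per-period risk-free factor R = e^0.06 = 1.0618; dividend-adjusted growth = e^(0.06−0.04) = 1.0202.
Risk-neutral probability p = (1.0202 − 0.7)/(1.25 − 0.7) = 0.3202/0.5500 = 0.5822

p = 0.5822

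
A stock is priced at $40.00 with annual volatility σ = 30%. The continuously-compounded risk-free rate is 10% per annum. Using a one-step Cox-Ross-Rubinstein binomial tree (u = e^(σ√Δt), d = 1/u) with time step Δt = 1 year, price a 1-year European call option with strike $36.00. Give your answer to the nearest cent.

$9.74

CRR parameters: u = e^(σ√Δt) = e^(0.3·√1) = 1.3499, d = 1/u = 0.7408
Per-period rate: rΔt = 0.1·1 = 0.1, so R = e^0.1 = 1.1052
Risk-neutral probability p = (e^0.1 − 0.7408)/(1.3499 − 0.7408) = 0.3644/0.6090 = 0.5982
Terminal stock prices: S_u = 53.99, S_d = 29.63
Terminal payoffs (S − K): max(17.99, 0) = 17.99, max(-6.367, 0) = 0
Node 0 (S = 40): V_0 = e^(−0.1)·[0.5982·17.9944 + 0.4018·0.0000] = 9.7405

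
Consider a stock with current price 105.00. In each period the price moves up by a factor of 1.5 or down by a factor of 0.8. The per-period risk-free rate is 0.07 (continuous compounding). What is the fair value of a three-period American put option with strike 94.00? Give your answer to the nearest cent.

Risk-neutral probability p = (e^0.07 − 0.8)/(1.5 − 0.8) = 0.2725/0.7000 = 0.3893
Terminal stock prices: S_uuu = 354.4, S_uud = 189, S_udd = 100.8, S_ddd = 53.76
Terminal payoffs (K − S): max(-260.4, 0) = 0, max(-95, 0) = 0, max(-6.8, 0) = 0, max(40.24, 0) = 40.24
Node uu (S = 236.2): continuation = e^(−0.07)·[0.3893·0.0000 + 0.6107·0.0000] = 0.0000; exercise value = 0.0000 ≤ continuation, so V_uu = 0.0000
Node ud (S = 126): continuation = e^(−0.07)·[0.3893·0.0000 + 0.6107·0.0000] = 0.0000; exercise value = 0.0000 ≤ continuation, so V_ud = 0.0000
Node dd (S = 67.2): continuation = e^(−0.07)·[0.3893·0.0000 + 0.6107·40.2400] = 22.9133; exercise value = 26.8000 > continuation, so V_dd = 26.8000 (exercise)
Node u (S = 157.5): continuation = e^(−0.07)·[0.3893·0.0000 + 0.6107·0.0000] = 0.0000; exercise value = 0.0000 ≤ continuation, so V_u = 0.0000
Node d (S = 84): continuation = e^(−0.07)·[0.3893·0.0000 + 0.6107·26.8000] = 15.2603; exercise value = 10.0000 ≤ continuation, so V_d = 15.2603
Node 0 (S = 105): continuation = e^(−0.07)·[0.3893·0.0000 + 0.6107·15.2603] = 8.6895; exercise value = 0.0000 ≤ continuation, so V_0 = 8.6895

8.69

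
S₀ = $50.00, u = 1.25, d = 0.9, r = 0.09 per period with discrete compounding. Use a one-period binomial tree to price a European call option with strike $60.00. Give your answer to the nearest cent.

$1.25

Risk-neutral probability p = (1 + 0.09 − 0.9)/(1.25 − 0.9) = 0.1900/0.3500 = 0.5429
Terminal stock prices: S_u = 62.5, S_d = 45
Terminal payoffs (S − K): max(2.5, 0) = 2.5, max(-15, 0) = 0
Node 0 (S = 50): V_0 = 1/1.09·[0.5429·2.5000 + 0.4571·0.0000] = 1.2451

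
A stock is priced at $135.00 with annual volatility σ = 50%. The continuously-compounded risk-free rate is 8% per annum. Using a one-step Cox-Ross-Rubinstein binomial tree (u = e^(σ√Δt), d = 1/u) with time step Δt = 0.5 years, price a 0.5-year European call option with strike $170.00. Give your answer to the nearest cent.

$10.03

CRR parameters: u = e^(σ√Δt) = e^(0.5·√0.5) = 1.4241, d = 1/u = 0.7022
Per-period rate: rΔt = 0.08·0.5 = 0.04, so R = e^0.04 = 1.0408
Risk-neutral probability p = (e^0.04 − 0.7022)/(1.4241 − 0.7022) = 0.3386/0.7219 = 0.4691
Terminal stock prices: S_u = 192.3, S_d = 94.8
Terminal payoffs (S − K): max(22.26, 0) = 22.26, max(-75.2, 0) = 0
Node 0 (S = 135): V_0 = e^(−0.04)·[0.4691·22.2561 + 0.5309·0.0000] = 10.0299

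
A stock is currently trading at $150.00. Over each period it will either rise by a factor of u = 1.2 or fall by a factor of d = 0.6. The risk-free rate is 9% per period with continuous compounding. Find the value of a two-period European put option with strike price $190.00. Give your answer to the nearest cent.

Risk-neutral probability p = (e^0.09 − 0.6)/(1.2 − 0.6) = 0.4942/0.6000 = 0.8236
Terminal stock prices: S_uu = 216, S_ud = 108, S_dd = 54
Terminal payoffs (K − S): max(-26, 0) = 0, max(82, 0) = 82, max(136, 0) = 136
Node u (S = 180): V_u = e^(−0.09)·[0.8236·0.0000 + 0.1764·82.0000] = 13.2180
Node d (S = 90): V_d = e^(−0.09)·[0.8236·82.0000 + 0.1764·136.0000] = 83.6469
Node 0 (S = 150): V_0 = e^(−0.09)·[0.8236·13.2180 + 0.1764·83.6469] = 23.4332

$23.43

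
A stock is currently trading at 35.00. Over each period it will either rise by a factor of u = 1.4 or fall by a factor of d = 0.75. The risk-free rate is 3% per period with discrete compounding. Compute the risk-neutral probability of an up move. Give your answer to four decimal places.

p = 0.4308

Risk-neutral probability p = (1 + 0.03 − 0.75)/(1.4 − 0.75) = 0.2800/0.6500 = 0.4308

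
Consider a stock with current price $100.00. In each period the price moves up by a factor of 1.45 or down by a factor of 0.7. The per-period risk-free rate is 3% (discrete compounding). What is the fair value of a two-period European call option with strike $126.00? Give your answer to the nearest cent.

$15.37

Risk-neutral probability p = (1 + 0.03 − 0.7)/(1.45 − 0.7) = 0.3300/0.7500 = 0.4400
Terminal stock prices: S_uu = 210.2, S_ud = 101.5, S_dd = 49
Terminal payoffs (S − K): max(84.25, 0) = 84.25, max(-24.5, 0) = 0, max(-77, 0) = 0
Node u (S = 145): V_u = 1/1.03·[0.4400·84.2500 + 0.5600·0.0000] = 35.9903
Node d (S = 70): V_d = 1/1.03·[0.4400·0.0000 + 0.5600·0.0000] = 0.0000
Node 0 (S = 100): V_0 = 1/1.03·[0.4400·35.9903 + 0.5600·0.0000] = 15.3745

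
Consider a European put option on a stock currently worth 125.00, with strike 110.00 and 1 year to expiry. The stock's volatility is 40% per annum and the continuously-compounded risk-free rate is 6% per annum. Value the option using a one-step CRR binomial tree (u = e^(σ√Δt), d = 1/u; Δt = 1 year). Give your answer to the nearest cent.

CRR parameters: u = e^(σ√Δt) = e^(0.4·√1) = 1.4918, d = 1/u = 0.6703
Per-period rate: rΔt = 0.06·1 = 0.06, so R = e^0.06 = 1.0618
Risk-neutral probability p = (e^0.06 − 0.6703)/(1.4918 − 0.6703) = 0.3915/0.8215 = 0.4766
Terminal stock prices: S_u = 186.5, S_d = 83.79
Terminal payoffs (K − S): max(-76.48, 0) = 0, max(26.21, 0) = 26.21
Node 0 (S = 125): V_0 = e^(−0.06)·[0.4766·0.0000 + 0.5234·26.2100] = 12.9198

12.92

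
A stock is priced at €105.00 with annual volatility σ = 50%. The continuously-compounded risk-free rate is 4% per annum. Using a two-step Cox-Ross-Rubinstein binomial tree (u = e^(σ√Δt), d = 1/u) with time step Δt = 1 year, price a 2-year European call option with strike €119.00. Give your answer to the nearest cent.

CRR parameters: u = e^(σ√Δt) = e^(0.5·√1) = 1.6487, d = 1/u = 0.6065
Per-period rate: rΔt = 0.04·1 = 0.04, so R = e^0.04 = 1.0408
Risk-neutral probability p = (e^0.04 − 0.6065)/(1.6487 − 0.6065) = 0.4343/1.0422 = 0.4167
Terminal stock prices: S_uu = 285.4, S_ud = 105, S_dd = 38.63
Terminal payoffs (S − K): max(166.4, 0) = 166.4, max(-14, 0) = 0, max(-80.37, 0) = 0
Node u (S = 173.1): V_u = e^(−0.04)·[0.4167·166.4196 + 0.5833·0.0000] = 66.6278
Node d (S = 63.69): V_d = e^(−0.04)·[0.4167·0.0000 + 0.5833·0.0000] = 0.0000
Node 0 (S = 105): V_0 = e^(−0.04)·[0.4167·66.6278 + 0.5833·0.0000] = 26.6751

€26.68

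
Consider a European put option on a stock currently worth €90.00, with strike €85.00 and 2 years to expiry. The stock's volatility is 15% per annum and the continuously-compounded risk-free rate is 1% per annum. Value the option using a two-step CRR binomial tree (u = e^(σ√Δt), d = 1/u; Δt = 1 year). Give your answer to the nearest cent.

€4.56

CRR parameters: u = e^(σ√Δt) = e^(0.15·√1) = 1.1618, d = 1/u = 0.8607
Per-period rate: rΔt = 0.01·1 = 0.01, so R = e^0.01 = 1.0101
Risk-neutral probability p = (e^0.01 − 0.8607)/(1.1618 − 0.8607) = 0.1493/0.3011 = 0.4959
Terminal stock prices: S_uu = 121.5, S_ud = 90, S_dd = 66.67
Terminal payoffs (K − S): max(-36.49, 0) = 0, max(-5, 0) = 0, max(18.33, 0) = 18.33
Node u (S = 104.6): V_u = e^(−0.01)·[0.4959·0.0000 + 0.5041·0.0000] = 0.0000
Node d (S = 77.46): V_d = e^(−0.01)·[0.4959·0.0000 + 0.5041·18.3264] = 9.1456
Node 0 (S = 90): V_0 = e^(−0.01)·[0.4959·0.0000 + 0.5041·9.1456] = 4.5640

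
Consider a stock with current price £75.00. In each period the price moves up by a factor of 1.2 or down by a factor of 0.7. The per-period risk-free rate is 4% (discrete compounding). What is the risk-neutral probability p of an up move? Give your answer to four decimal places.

Risk-neutral probability p = (1 + 0.04 − 0.7)/(1.2 − 0.7) = 0.3400/0.5000 = 0.6800

p = 0.6800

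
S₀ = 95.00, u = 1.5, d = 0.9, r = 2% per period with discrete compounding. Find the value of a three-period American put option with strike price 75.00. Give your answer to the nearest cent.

Risk-neutral probability p = (1 + 0.02 − 0.9)/(1.5 − 0.9) = 0.1200/0.6000 = 0.2000
Terminal stock prices: S_uuu = 320.6, S_uud = 192.4, S_udd = 115.4, S_ddd = 69.26
Terminal payoffs (K − S): max(-245.6, 0) = 0, max(-117.4, 0) = 0, max(-40.43, 0) = 0, max(5.745, 0) = 5.745
Node uu (S = 213.8): continuation = 1/1.02·[0.2000·0.0000 + 0.8000·0.0000] = 0.0000; exercise value = 0.0000 ≤ continuation, so V_uu = 0.0000
Node ud (S = 128.2): continuation = 1/1.02·[0.2000·0.0000 + 0.8000·0.0000] = 0.0000; exercise value = 0.0000 ≤ continuation, so V_ud = 0.0000
Node dd (S = 76.95): continuation = 1/1.02·[0.2000·0.0000 + 0.8000·5.7450] = 4.5059; exercise value = 0.0000 ≤ continuation, so V_dd = 4.5059
Node u (S = 142.5): continuation = 1/1.02·[0.2000·0.0000 + 0.8000·0.0000] = 0.0000; exercise value = 0.0000 ≤ continuation, so V_u = 0.0000
Node d (S = 85.5): continuation = 1/1.02·[0.2000·0.0000 + 0.8000·4.5059] = 3.5340; exercise value = 0.0000 ≤ continuation, so V_d = 3.5340
Node 0 (S = 95): continuation = 1/1.02·[0.2000·0.0000 + 0.8000·3.5340] = 2.7718; exercise value = 0.0000 ≤ continuation, so V_0 = 2.7718

2.77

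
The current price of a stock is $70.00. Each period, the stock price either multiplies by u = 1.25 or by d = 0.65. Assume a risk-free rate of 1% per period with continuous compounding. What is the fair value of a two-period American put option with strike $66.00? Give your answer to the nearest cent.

$10.26

Risk-neutral probability p = (e^0.01 − 0.65)/(1.25 − 0.65) = 0.3601/0.6000 = 0.6001
Terminal stock prices: S_uu = 109.4, S_ud = 56.88, S_dd = 29.58
Terminal payoffs (K − S): max(-43.38, 0) = 0, max(9.125, 0) = 9.125, max(36.42, 0) = 36.42
Node u (S = 87.5): continuation = e^(−0.01)·[0.6001·0.0000 + 0.3999·9.1250] = 3.6129; exercise value = 0.0000 ≤ continuation, so V_u = 3.6129
Node d (S = 45.5): continuation = e^(−0.01)·[0.6001·9.1250 + 0.3999·36.4250] = 19.8433; exercise value = 20.5000 > continuation, so V_d = 20.5000 (exercise)
Node 0 (S = 70): continuation = e^(−0.01)·[0.6001·3.6129 + 0.3999·20.5000] = 10.2632; exercise value = 0.0000 ≤ continuation, so V_0 = 10.2632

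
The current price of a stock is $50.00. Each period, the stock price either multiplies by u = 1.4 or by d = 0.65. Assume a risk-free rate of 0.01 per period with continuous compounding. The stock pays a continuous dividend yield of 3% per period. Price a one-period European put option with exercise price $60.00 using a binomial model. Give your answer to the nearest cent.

$15.24

Per-period risk-free factor R = e^0.01 = 1.0101; dividend-adjusted growth = e^(0.01−0.03) = 0.9802.
Risk-neutral probability p = (0.9802 − 0.65)/(1.4 − 0.65) = 0.3302/0.7500 = 0.4403
Terminal stock prices: S_u = 70, S_d = 32.5
Terminal payoffs (K − S): max(-10, 0) = 0, max(27.5, 0) = 27.5
Node 0 (S = 50): V_0 = e^(−0.01)·[0.4403·0.0000 + 0.5597·27.5000] = 15.2396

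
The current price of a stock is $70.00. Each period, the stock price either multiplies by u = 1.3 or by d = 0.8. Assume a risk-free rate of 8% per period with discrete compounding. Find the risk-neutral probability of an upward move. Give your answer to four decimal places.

Risk-neutral probability p = (1 + 0.08 − 0.8)/(1.3 − 0.8) = 0.2800/0.5000 = 0.5600

p = 0.5600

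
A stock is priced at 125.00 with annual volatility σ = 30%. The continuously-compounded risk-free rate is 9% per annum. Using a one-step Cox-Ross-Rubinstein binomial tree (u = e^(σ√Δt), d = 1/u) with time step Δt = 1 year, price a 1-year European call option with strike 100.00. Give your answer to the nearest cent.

CRR parameters: u = e^(σ√Δt) = e^(0.3·√1) = 1.3499, d = 1/u = 0.7408
Per-period rate: rΔt = 0.09·1 = 0.09, so R = e^0.09 = 1.0942
Risk-neutral probability p = (e^0.09 − 0.7408)/(1.3499 − 0.7408) = 0.3534/0.6090 = 0.5802
Terminal stock prices: S_u = 168.7, S_d = 92.6
Terminal payoffs (S − K): max(68.73, 0) = 68.73, max(-7.398, 0) = 0
Node 0 (S = 125): V_0 = e^(−0.09)·[0.5802·68.7324 + 0.4198·0.0000] = 36.4453

36.45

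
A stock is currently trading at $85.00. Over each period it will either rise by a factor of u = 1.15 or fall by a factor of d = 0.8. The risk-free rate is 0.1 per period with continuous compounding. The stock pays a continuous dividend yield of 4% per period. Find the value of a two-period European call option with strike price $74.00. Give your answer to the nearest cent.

$18.90

Per-period risk-free factor R = e^0.1 = 1.1052; dividend-adjusted growth = e^(0.1−0.04) = 1.0618.
Risk-neutral probability p = (1.0618 − 0.8)/(1.15 − 0.8) = 0.2618/0.3500 = 0.7481
Terminal stock prices: S_uu = 112.4, S_ud = 78.2, S_dd = 54.4
Terminal payoffs (S − K): max(38.41, 0) = 38.41, max(4.2, 0) = 4.2, max(-19.6, 0) = 0
Node u (S = 97.75): V_u = e^(−0.1)·[0.7481·38.4125 + 0.2519·4.2000] = 26.9592
Node d (S = 68): V_d = e^(−0.1)·[0.7481·4.2000 + 0.2519·0.0000] = 2.8430
Node 0 (S = 85): V_0 = e^(−0.1)·[0.7481·26.9592 + 0.2519·2.8430] = 18.8970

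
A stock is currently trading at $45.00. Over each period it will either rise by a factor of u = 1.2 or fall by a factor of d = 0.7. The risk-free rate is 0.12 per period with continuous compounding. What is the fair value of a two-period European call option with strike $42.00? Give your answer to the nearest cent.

$13.11

Risk-neutral probability p = (e^0.12 − 0.7)/(1.2 − 0.7) = 0.4275/0.5000 = 0.8550
Terminal stock prices: S_uu = 64.8, S_ud = 37.8, S_dd = 22.05
Terminal payoffs (S − K): max(22.8, 0) = 22.8, max(-4.2, 0) = 0, max(-19.95, 0) = 0
Node u (S = 54): V_u = e^(−0.12)·[0.8550·22.8000 + 0.1450·0.0000] = 17.2895
Node d (S = 31.5): V_d = e^(−0.12)·[0.8550·0.0000 + 0.1450·0.0000] = 0.0000
Node 0 (S = 45): V_0 = e^(−0.12)·[0.8550·17.2895 + 0.1450·0.0000] = 13.1108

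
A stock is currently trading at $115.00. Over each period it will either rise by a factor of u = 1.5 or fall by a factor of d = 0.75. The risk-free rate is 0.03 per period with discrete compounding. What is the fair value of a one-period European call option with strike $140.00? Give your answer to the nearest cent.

Risk-neutral probability p = (1 + 0.03 − 0.75)/(1.5 − 0.75) = 0.2800/0.7500 = 0.3733
Terminal stock prices: S_u = 172.5, S_d = 86.25
Terminal payoffs (S − K): max(32.5, 0) = 32.5, max(-53.75, 0) = 0
Node 0 (S = 115): V_0 = 1/1.03·[0.3733·32.5000 + 0.6267·0.0000] = 11.7799

$11.78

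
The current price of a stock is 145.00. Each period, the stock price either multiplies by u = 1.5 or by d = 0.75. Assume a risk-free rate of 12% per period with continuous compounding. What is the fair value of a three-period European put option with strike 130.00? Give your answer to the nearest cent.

Risk-neutral probability p = (e^0.12 − 0.75)/(1.5 − 0.75) = 0.3775/0.7500 = 0.5033
Terminal stock prices: S_uuu = 489.4, S_uud = 244.7, S_udd = 122.3, S_ddd = 61.17
Terminal payoffs (K − S): max(-359.4, 0) = 0, max(-114.7, 0) = 0, max(7.656, 0) = 7.656, max(68.83, 0) = 68.83
Node uu (S = 326.2): V_uu = e^(−0.12)·[0.5033·0.0000 + 0.4967·0.0000] = 0.0000
Node ud (S = 163.1): V_ud = e^(−0.12)·[0.5033·0.0000 + 0.4967·7.6562] = 3.3726
Node dd (S = 81.56): V_dd = e^(−0.12)·[0.5033·7.6562 + 0.4967·68.8281] = 33.7372
Node u (S = 217.5): V_u = e^(−0.12)·[0.5033·0.0000 + 0.4967·3.3726] = 1.4857
Node d (S = 108.8): V_d = e^(−0.12)·[0.5033·3.3726 + 0.4967·33.7372] = 16.3671
Node 0 (S = 145): V_0 = e^(−0.12)·[0.5033·1.4857 + 0.4967·16.3671] = 7.8730

7.87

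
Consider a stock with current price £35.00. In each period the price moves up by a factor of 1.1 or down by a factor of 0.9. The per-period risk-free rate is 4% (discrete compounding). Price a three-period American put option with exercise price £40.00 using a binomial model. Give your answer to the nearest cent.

£5.00

Risk-neutral probability p = (1 + 0.04 − 0.9)/(1.1 − 0.9) = 0.1400/0.2000 = 0.7000
Terminal stock prices: S_uuu = 46.59, S_uud = 38.12, S_udd = 31.19, S_ddd = 25.52
Terminal payoffs (K − S): max(-6.585, 0) = 0, max(1.885, 0) = 1.885, max(8.815, 0) = 8.815, max(14.48, 0) = 14.48
Node uu (S = 42.35): continuation = 1/1.04·[0.7000·0.0000 + 0.3000·1.8850] = 0.5437; exercise value = 0.0000 ≤ continuation, so V_uu = 0.5437
Node ud (S = 34.65): continuation = 1/1.04·[0.7000·1.8850 + 0.3000·8.8150] = 3.8115; exercise value = 5.3500 > continuation, so V_ud = 5.3500 (exercise)
Node dd (S = 28.35): continuation = 1/1.04·[0.7000·8.8150 + 0.3000·14.4850] = 10.1115; exercise value = 11.6500 > continuation, so V_dd = 11.6500 (exercise)
Node u (S = 38.5): continuation = 1/1.04·[0.7000·0.5437 + 0.3000·5.3500] = 1.9093; exercise value = 1.5000 ≤ continuation, so V_u = 1.9093
Node d (S = 31.5): continuation = 1/1.04·[0.7000·5.3500 + 0.3000·11.6500] = 6.9615; exercise value = 8.5000 > continuation, so V_d = 8.5000 (exercise)
Node 0 (S = 35): continuation = 1/1.04·[0.7000·1.9093 + 0.3000·8.5000] = 3.7370; exercise value = 5.0000 > continuation, so V_0 = 5.0000 (exercise)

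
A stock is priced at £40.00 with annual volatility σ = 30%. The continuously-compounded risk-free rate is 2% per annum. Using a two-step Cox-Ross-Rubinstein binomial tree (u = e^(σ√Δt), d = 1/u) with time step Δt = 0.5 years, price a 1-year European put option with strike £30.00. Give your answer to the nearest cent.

CRR parameters: u = e^(σ√Δt) = e^(0.3·√0.5) = 1.2363, d = 1/u = 0.8089
Per-period rate: rΔt = 0.02·0.5 = 0.01, so R = e^0.01 = 1.0101
Risk-neutral probability p = (e^0.01 − 0.8089)/(1.2363 − 0.8089) = 0.2012/0.4275 = 0.4707
Terminal stock prices: S_uu = 61.14, S_ud = 40, S_dd = 26.17
Terminal payoffs (K − S): max(-31.14, 0) = 0, max(-10, 0) = 0, max(3.83, 0) = 3.83
Node u (S = 49.45): V_u = e^(−0.01)·[0.4707·0.0000 + 0.5293·0.0000] = 0.0000
Node d (S = 32.35): V_d = e^(−0.01)·[0.4707·0.0000 + 0.5293·3.8300] = 2.0071
Node 0 (S = 40): V_0 = e^(−0.01)·[0.4707·0.0000 + 0.5293·2.0071] = 1.0518

£1.05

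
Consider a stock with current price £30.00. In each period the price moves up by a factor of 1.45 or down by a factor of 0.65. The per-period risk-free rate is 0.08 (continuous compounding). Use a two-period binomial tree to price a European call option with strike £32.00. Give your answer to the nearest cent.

£7.77

Risk-neutral probability p = (e^0.08 − 0.65)/(1.45 − 0.65) = 0.4333/0.8000 = 0.5416
Terminal stock prices: S_uu = 63.08, S_ud = 28.28, S_dd = 12.68
Terminal payoffs (S − K): max(31.08, 0) = 31.08, max(-3.725, 0) = 0, max(-19.32, 0) = 0
Node u (S = 43.5): V_u = e^(−0.08)·[0.5416·31.0750 + 0.4584·0.0000] = 15.5365
Node d (S = 19.5): V_d = e^(−0.08)·[0.5416·0.0000 + 0.4584·0.0000] = 0.0000
Node 0 (S = 30): V_0 = e^(−0.08)·[0.5416·15.5365 + 0.4584·0.0000] = 7.7678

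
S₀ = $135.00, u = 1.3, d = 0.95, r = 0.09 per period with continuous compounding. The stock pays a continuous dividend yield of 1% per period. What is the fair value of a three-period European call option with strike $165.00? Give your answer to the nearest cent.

$16.19

Per-period risk-free factor R = e^0.09 = 1.0942; dividend-adjusted growth = e^(0.09−0.01) = 1.0833.
Risk-neutral probability p = (1.0833 − 0.95)/(1.3 − 0.95) = 0.1333/0.3500 = 0.3808
Terminal stock prices: S_uuu = 296.6, S_uud = 216.7, S_udd = 158.4, S_ddd = 115.7
Terminal payoffs (S − K): max(131.6, 0) = 131.6, max(51.74, 0) = 51.74, max(-6.611, 0) = 0, max(-49.25, 0) = 0
Node uu (S = 228.2): V_uu = e^(−0.09)·[0.3808·131.5950 + 0.6192·51.7425] = 75.0812
Node ud (S = 166.7): V_ud = e^(−0.09)·[0.3808·51.7425 + 0.6192·0.0000] = 18.0086
Node dd (S = 121.8): V_dd = e^(−0.09)·[0.3808·0.0000 + 0.6192·0.0000] = 0.0000
Node u (S = 175.5): V_u = e^(−0.09)·[0.3808·75.0812 + 0.6192·18.0086] = 36.3224
Node d (S = 128.2): V_d = e^(−0.09)·[0.3808·18.0086 + 0.6192·0.0000] = 6.2678
Node 0 (S = 135): V_0 = e^(−0.09)·[0.3808·36.3224 + 0.6192·6.2678] = 16.1886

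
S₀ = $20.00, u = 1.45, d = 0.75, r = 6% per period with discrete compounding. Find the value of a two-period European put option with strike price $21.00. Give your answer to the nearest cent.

Risk-neutral probability p = (1 + 0.06 − 0.75)/(1.45 − 0.75) = 0.3100/0.7000 = 0.4429
Terminal stock prices: S_uu = 42.05, S_ud = 21.75, S_dd = 11.25
Terminal payoffs (K − S): max(-21.05, 0) = 0, max(-0.75, 0) = 0, max(9.75, 0) = 9.75
Node u (S = 29): V_u = 1/1.06·[0.4429·0.0000 + 0.5571·0.0000] = 0.0000
Node d (S = 15): V_d = 1/1.06·[0.4429·0.0000 + 0.5571·9.7500] = 5.1247
Node 0 (S = 20): V_0 = 1/1.06·[0.4429·0.0000 + 0.5571·5.1247] = 2.6936

$2.69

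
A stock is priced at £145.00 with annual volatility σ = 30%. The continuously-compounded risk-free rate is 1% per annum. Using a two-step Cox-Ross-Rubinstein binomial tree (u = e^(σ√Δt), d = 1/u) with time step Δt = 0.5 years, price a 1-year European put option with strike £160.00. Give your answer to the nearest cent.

£26.26

CRR parameters: u = e^(σ√Δt) = e^(0.3·√0.5) = 1.2363, d = 1/u = 0.8089
Per-period rate: rΔt = 0.01·0.5 = 0.005, so R = e^0.005 = 1.0050
Risk-neutral probability p = (e^0.005 − 0.8089)/(1.2363 − 0.8089) = 0.1962/0.4275 = 0.4589
Terminal stock prices: S_uu = 221.6, S_ud = 145, S_dd = 94.87
Terminal payoffs (K − S): max(-61.63, 0) = 0, max(15, 0) = 15, max(65.13, 0) = 65.13
Node u (S = 179.3): V_u = e^(−0.005)·[0.4589·0.0000 + 0.5411·15.0000] = 8.0761
Node d (S = 117.3): V_d = e^(−0.005)·[0.4589·15.0000 + 0.5411·65.1336] = 41.9176
Node 0 (S = 145): V_0 = e^(−0.005)·[0.4589·8.0761 + 0.5411·41.9176] = 26.2564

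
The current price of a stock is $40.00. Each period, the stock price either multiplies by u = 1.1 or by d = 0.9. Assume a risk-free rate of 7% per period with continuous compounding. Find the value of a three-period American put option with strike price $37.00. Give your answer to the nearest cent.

Risk-neutral probability p = (e^0.07 − 0.9)/(1.1 − 0.9) = 0.1725/0.2000 = 0.8625
Terminal stock prices: S_uuu = 53.24, S_uud = 43.56, S_udd = 35.64, S_ddd = 29.16
Terminal payoffs (K − S): max(-16.24, 0) = 0, max(-6.56, 0) = 0, max(1.36, 0) = 1.36, max(7.84, 0) = 7.84
Node uu (S = 48.4): continuation = e^(−0.07)·[0.8625·0.0000 + 0.1375·0.0000] = 0.0000; exercise value = 0.0000 ≤ continuation, so V_uu = 0.0000
Node ud (S = 39.6): continuation = e^(−0.07)·[0.8625·0.0000 + 0.1375·1.3600] = 0.1743; exercise value = 0.0000 ≤ continuation, so V_ud = 0.1743
Node dd (S = 32.4): continuation = e^(−0.07)·[0.8625·1.3600 + 0.1375·7.8400] = 2.0986; exercise value = 4.6000 > continuation, so V_dd = 4.6000 (exercise)
Node u (S = 44): continuation = e^(−0.07)·[0.8625·0.0000 + 0.1375·0.1743] = 0.0223; exercise value = 0.0000 ≤ continuation, so V_u = 0.0223
Node d (S = 36): continuation = e^(−0.07)·[0.8625·0.1743 + 0.1375·4.6000] = 0.7297; exercise value = 1.0000 > continuation, so V_d = 1.0000 (exercise)
Node 0 (S = 40): continuation = e^(−0.07)·[0.8625·0.0223 + 0.1375·1.0000] = 0.1461; exercise value = 0.0000 ≤ continuation, so V_0 = 0.1461

$0.15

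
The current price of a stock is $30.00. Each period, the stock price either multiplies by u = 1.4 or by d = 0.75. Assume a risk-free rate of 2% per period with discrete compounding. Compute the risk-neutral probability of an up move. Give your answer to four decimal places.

p = 0.4154

Risk-neutral probability p = (1 + 0.02 − 0.75)/(1.4 − 0.75) = 0.2700/0.6500 = 0.4154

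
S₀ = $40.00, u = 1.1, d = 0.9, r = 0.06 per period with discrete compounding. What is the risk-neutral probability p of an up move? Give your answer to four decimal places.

p = 0.8000

Risk-neutral probability p = (1 + 0.06 − 0.9)/(1.1 − 0.9) = 0.1600/0.2000 = 0.8000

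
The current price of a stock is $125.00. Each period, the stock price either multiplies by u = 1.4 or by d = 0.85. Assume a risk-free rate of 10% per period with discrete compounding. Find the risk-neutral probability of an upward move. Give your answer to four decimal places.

p = 0.4545

Risk-neutral probability p = (1 + 0.1 − 0.85)/(1.4 − 0.85) = 0.2500/0.5500 = 0.4545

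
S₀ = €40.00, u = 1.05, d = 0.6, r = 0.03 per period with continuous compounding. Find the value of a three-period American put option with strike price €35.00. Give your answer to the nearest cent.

Risk-neutral probability p = (e^0.03 − 0.6)/(1.05 − 0.6) = 0.4305/0.4500 = 0.9566
Terminal stock prices: S_uuu = 46.31, S_uud = 26.46, S_udd = 15.12, S_ddd = 8.64
Terminal payoffs (K − S): max(-11.31, 0) = 0, max(8.54, 0) = 8.54, max(19.88, 0) = 19.88, max(26.36, 0) = 26.36
Node uu (S = 44.1): continuation = e^(−0.03)·[0.9566·0.0000 + 0.0434·8.5400] = 0.3600; exercise value = 0.0000 ≤ continuation, so V_uu = 0.3600
Node ud (S = 25.2): continuation = e^(−0.03)·[0.9566·8.5400 + 0.0434·19.8800] = 8.7656; exercise value = 9.8000 > continuation, so V_ud = 9.8000 (exercise)
Node dd (S = 14.4): continuation = e^(−0.03)·[0.9566·19.8800 + 0.0434·26.3600] = 19.5656; exercise value = 20.6000 > continuation, so V_dd = 20.6000 (exercise)
Node u (S = 42): continuation = e^(−0.03)·[0.9566·0.3600 + 0.0434·9.8000] = 0.7472; exercise value = 0.0000 ≤ continuation, so V_u = 0.7472
Node d (S = 24): continuation = e^(−0.03)·[0.9566·9.8000 + 0.0434·20.6000] = 9.9656; exercise value = 11.0000 > continuation, so V_d = 11.0000 (exercise)
Node 0 (S = 40): continuation = e^(−0.03)·[0.9566·0.7472 + 0.0434·11.0000] = 1.1573; exercise value = 0.0000 ≤ continuation, so V_0 = 1.1573

€1.16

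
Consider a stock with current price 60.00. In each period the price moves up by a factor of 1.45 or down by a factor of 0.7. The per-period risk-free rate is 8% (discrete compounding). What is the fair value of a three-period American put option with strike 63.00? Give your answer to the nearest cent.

Risk-neutral probability p = (1 + 0.08 − 0.7)/(1.45 − 0.7) = 0.3800/0.7500 = 0.5067
Terminal stock prices: S_uuu = 182.9, S_uud = 88.3, S_udd = 42.63, S_ddd = 20.58
Terminal payoffs (K − S): max(-119.9, 0) = 0, max(-25.3, 0) = 0, max(20.37, 0) = 20.37, max(42.42, 0) = 42.42
Node uu (S = 126.2): continuation = 1/1.08·[0.5067·0.0000 + 0.4933·0.0000] = 0.0000; exercise value = 0.0000 ≤ continuation, so V_uu = 0.0000
Node ud (S = 60.9): continuation = 1/1.08·[0.5067·0.0000 + 0.4933·20.3700] = 9.3048; exercise value = 2.1000 ≤ continuation, so V_ud = 9.3048
Node dd (S = 29.4): continuation = 1/1.08·[0.5067·20.3700 + 0.4933·42.4200] = 28.9333; exercise value = 33.6000 > continuation, so V_dd = 33.6000 (exercise)
Node u (S = 87): continuation = 1/1.08·[0.5067·0.0000 + 0.4933·9.3048] = 4.2503; exercise value = 0.0000 ≤ continuation, so V_u = 4.2503
Node d (S = 42): continuation = 1/1.08·[0.5067·9.3048 + 0.4933·33.6000] = 19.7134; exercise value = 21.0000 > continuation, so V_d = 21.0000 (exercise)
Node 0 (S = 60): continuation = 1/1.08·[0.5067·4.2503 + 0.4933·21.0000] = 11.5866; exercise value = 3.0000 ≤ continuation, so V_0 = 11.5866

11.59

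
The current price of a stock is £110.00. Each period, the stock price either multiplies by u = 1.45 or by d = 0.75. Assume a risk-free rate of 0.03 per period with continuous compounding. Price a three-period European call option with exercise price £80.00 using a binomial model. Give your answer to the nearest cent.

£43.50

Risk-neutral probability p = (e^0.03 − 0.75)/(1.45 − 0.75) = 0.2805/0.7000 = 0.4006
Terminal stock prices: S_uuu = 335.3, S_uud = 173.5, S_udd = 89.72, S_ddd = 46.41
Terminal payoffs (S − K): max(255.3, 0) = 255.3, max(93.46, 0) = 93.46, max(9.719, 0) = 9.719, max(-33.59, 0) = 0
Node uu (S = 231.3): V_uu = e^(−0.03)·[0.4006·255.3487 + 0.5994·93.4563] = 153.6394
Node ud (S = 119.6): V_ud = e^(−0.03)·[0.4006·93.4563 + 0.5994·9.7188] = 41.9894
Node dd (S = 61.88): V_dd = e^(−0.03)·[0.4006·9.7188 + 0.5994·0.0000] = 3.7787
Node u (S = 159.5): V_u = e^(−0.03)·[0.4006·153.6394 + 0.5994·41.9894] = 84.1588
Node d (S = 82.5): V_d = e^(−0.03)·[0.4006·41.9894 + 0.5994·3.7787] = 18.5237
Node 0 (S = 110): V_0 = e^(−0.03)·[0.4006·84.1588 + 0.5994·18.5237] = 43.4957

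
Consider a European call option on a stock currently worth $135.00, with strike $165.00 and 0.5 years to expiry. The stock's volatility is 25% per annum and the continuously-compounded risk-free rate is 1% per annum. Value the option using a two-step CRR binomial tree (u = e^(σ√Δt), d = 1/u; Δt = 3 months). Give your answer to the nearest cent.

$1.90

CRR parameters: u = e^(σ√Δt) = e^(0.25·√0.25) = 1.1331, d = 1/u = 0.8825
Per-period rate: rΔt = 0.01·0.25 = 0.0025, so R = e^0.0025 = 1.0025
Risk-neutral probability p = (e^0.0025 − 0.8825)/(1.1331 − 0.8825) = 0.1200/0.2507 = 0.4788
Terminal stock prices: S_uu = 173.3, S_ud = 135, S_dd = 105.1
Terminal payoffs (S − K): max(8.343, 0) = 8.343, max(-30, 0) = 0, max(-59.86, 0) = 0
Node u (S = 153): V_u = e^(−0.0025)·[0.4788·8.3434 + 0.5212·0.0000] = 3.9847
Node d (S = 119.1): V_d = e^(−0.0025)·[0.4788·0.0000 + 0.5212·0.0000] = 0.0000
Node 0 (S = 135): V_0 = e^(−0.0025)·[0.4788·3.9847 + 0.5212·0.0000] = 1.9030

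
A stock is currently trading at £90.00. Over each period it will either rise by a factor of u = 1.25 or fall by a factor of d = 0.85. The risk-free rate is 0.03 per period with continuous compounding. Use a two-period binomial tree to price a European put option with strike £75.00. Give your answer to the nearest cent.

£2.83

Risk-neutral probability p = (e^0.03 − 0.85)/(1.25 − 0.85) = 0.1805/0.4000 = 0.4511
Terminal stock prices: S_uu = 140.6, S_ud = 95.62, S_dd = 65.02
Terminal payoffs (K − S): max(-65.62, 0) = 0, max(-20.62, 0) = 0, max(9.975, 0) = 9.975
Node u (S = 112.5): V_u = e^(−0.03)·[0.4511·0.0000 + 0.5489·0.0000] = 0.0000
Node d (S = 76.5): V_d = e^(−0.03)·[0.4511·0.0000 + 0.5489·9.9750] = 5.3131
Node 0 (S = 90): V_0 = e^(−0.03)·[0.4511·0.0000 + 0.5489·5.3131] = 2.8300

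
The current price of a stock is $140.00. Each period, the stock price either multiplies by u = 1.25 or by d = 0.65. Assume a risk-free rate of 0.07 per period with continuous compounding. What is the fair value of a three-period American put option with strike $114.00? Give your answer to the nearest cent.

Risk-neutral probability p = (e^0.07 − 0.65)/(1.25 − 0.65) = 0.4225/0.6000 = 0.7042
Terminal stock prices: S_uuu = 273.4, S_uud = 142.2, S_udd = 73.94, S_ddd = 38.45
Terminal payoffs (K − S): max(-159.4, 0) = 0, max(-28.19, 0) = 0, max(40.06, 0) = 40.06, max(75.55, 0) = 75.55
Node uu (S = 218.8): continuation = e^(−0.07)·[0.7042·0.0000 + 0.2958·0.0000] = 0.0000; exercise value = 0.0000 ≤ continuation, so V_uu = 0.0000
Node ud (S = 113.8): continuation = e^(−0.07)·[0.7042·0.0000 + 0.2958·40.0625] = 11.0501; exercise value = 0.2500 ≤ continuation, so V_ud = 11.0501
Node dd (S = 59.15): continuation = e^(−0.07)·[0.7042·40.0625 + 0.2958·75.5525] = 47.1429; exercise value = 54.8500 > continuation, so V_dd = 54.8500 (exercise)
Node u (S = 175): continuation = e^(−0.07)·[0.7042·0.0000 + 0.2958·11.0501] = 3.0478; exercise value = 0.0000 ≤ continuation, so V_u = 3.0478
Node d (S = 91): continuation = e^(−0.07)·[0.7042·11.0501 + 0.2958·54.8500] = 22.3839; exercise value = 23.0000 > continuation, so V_d = 23.0000 (exercise)
Node 0 (S = 140): continuation = e^(−0.07)·[0.7042·3.0478 + 0.2958·23.0000] = 8.3450; exercise value = 0.0000 ≤ continuation, so V_0 = 8.3450

$8.34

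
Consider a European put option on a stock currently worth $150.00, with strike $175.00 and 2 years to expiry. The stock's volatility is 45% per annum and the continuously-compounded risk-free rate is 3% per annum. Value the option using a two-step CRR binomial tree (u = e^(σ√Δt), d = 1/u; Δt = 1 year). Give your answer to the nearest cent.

$47.35

CRR parameters: u = e^(σ√Δt) = e^(0.45·√1) = 1.5683, d = 1/u = 0.6376
Per-period rate: rΔt = 0.03·1 = 0.03, so R = e^0.03 = 1.0305
Risk-neutral probability p = (e^0.03 − 0.6376)/(1.5683 − 0.6376) = 0.3928/0.9307 = 0.4221
Terminal stock prices: S_uu = 368.9, S_ud = 150, S_dd = 60.99
Terminal payoffs (K − S): max(-193.9, 0) = 0, max(25, 0) = 25, max(114, 0) = 114
Node u (S = 235.2): V_u = e^(−0.03)·[0.4221·0.0000 + 0.5779·25.0000] = 14.0209
Node d (S = 95.64): V_d = e^(−0.03)·[0.4221·25.0000 + 0.5779·114.0146] = 74.1837
Node 0 (S = 150): V_0 = e^(−0.03)·[0.4221·14.0209 + 0.5779·74.1837] = 47.3480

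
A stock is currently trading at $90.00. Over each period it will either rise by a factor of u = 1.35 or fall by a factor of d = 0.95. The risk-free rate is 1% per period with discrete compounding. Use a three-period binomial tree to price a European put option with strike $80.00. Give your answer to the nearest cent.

$1.69

Risk-neutral probability p = (1 + 0.01 − 0.95)/(1.35 − 0.95) = 0.0600/0.4000 = 0.1500
Terminal stock prices: S_uuu = 221.4, S_uud = 155.8, S_udd = 109.7, S_ddd = 77.16
Terminal payoffs (K − S): max(-141.4, 0) = 0, max(-75.82, 0) = 0, max(-29.65, 0) = 0, max(2.836, 0) = 2.836
Node uu (S = 164): V_uu = 1/1.01·[0.1500·0.0000 + 0.8500·0.0000] = 0.0000
Node ud (S = 115.4): V_ud = 1/1.01·[0.1500·0.0000 + 0.8500·0.0000] = 0.0000
Node dd (S = 81.22): V_dd = 1/1.01·[0.1500·0.0000 + 0.8500·2.8363] = 2.3869
Node u (S = 121.5): V_u = 1/1.01·[0.1500·0.0000 + 0.8500·0.0000] = 0.0000
Node d (S = 85.5): V_d = 1/1.01·[0.1500·0.0000 + 0.8500·2.3869] = 2.0088
Node 0 (S = 90): V_0 = 1/1.01·[0.1500·0.0000 + 0.8500·2.0088] = 1.6906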